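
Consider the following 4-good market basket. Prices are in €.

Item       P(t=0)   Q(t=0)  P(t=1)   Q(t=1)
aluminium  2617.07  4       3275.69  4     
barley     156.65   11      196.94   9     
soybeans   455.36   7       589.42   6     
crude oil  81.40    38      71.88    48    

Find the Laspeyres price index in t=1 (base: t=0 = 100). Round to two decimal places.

Laspeyres price index uses base-period quantities as weights.
ΣP(t=1)·Q(t=0) = 3275.69×4 + 196.94×11 + 589.42×7 + 71.88×38 = 13102.76 + 2166.34 + 4125.94 + 2731.44 = 22126.48
ΣP(t=0)·Q(t=0) = 2617.07×4 + 156.65×11 + 455.36×7 + 81.40×38 = 10468.28 + 1723.15 + 3187.52 + 3093.2 = 18472.15
Index = 22126.48 / 18472.15 × 100 = 119.7829

119.78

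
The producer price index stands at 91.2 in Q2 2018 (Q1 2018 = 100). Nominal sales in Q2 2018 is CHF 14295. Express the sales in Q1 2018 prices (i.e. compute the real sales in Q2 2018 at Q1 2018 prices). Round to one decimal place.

15674.3

Real = Nominal ÷ (Index/100) = 14295 ÷ (91.2/100)
     = 14295 ÷ 0.912 = 15674.3421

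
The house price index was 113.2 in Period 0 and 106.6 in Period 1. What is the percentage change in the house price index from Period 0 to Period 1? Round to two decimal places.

Change = (106.6 − 113.2) / 113.2 × 100
       = -6.6 / 113.2 × 100 = -5.8304%

-5.83%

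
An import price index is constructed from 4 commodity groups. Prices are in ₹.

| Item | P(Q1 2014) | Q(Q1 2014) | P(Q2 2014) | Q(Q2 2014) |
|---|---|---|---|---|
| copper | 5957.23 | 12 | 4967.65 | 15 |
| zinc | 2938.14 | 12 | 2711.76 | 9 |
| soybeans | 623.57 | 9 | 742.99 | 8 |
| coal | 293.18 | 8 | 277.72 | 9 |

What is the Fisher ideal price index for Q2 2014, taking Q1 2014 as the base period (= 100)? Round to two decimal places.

Laspeyres component (base-period weights):
ΣP(Q2 2014)Q(Q1 2014) = 4967.65×12 + 2711.76×12 + 742.99×9 + 277.72×8 = 59611.8 + 32541.12 + 6686.91 + 2221.76 = 101061.59
ΣP(Q1 2014)Q(Q1 2014) = 5957.23×12 + 2938.14×12 + 623.57×9 + 293.18×8 = 71486.76 + 35257.68 + 5612.13 + 2345.44 = 114702.01
L = 101061.59 / 114702.01 × 100 = 88.1080
Paasche component (current-period weights):
ΣP(Q2 2014)Q(Q2 2014) = 4967.65×15 + 2711.76×9 + 742.99×8 + 277.72×9 = 74514.75 + 24405.84 + 5943.92 + 2499.48 = 107363.99
ΣP(Q1 2014)Q(Q2 2014) = 5957.23×15 + 2938.14×9 + 623.57×8 + 293.18×9 = 89358.45 + 26443.26 + 4988.56 + 2638.62 = 123428.89
P = 107363.99 / 123428.89 × 100 = 86.9845
Fisher = √(L × P) = √(88.1080 × 86.9845) = 87.5444

87.54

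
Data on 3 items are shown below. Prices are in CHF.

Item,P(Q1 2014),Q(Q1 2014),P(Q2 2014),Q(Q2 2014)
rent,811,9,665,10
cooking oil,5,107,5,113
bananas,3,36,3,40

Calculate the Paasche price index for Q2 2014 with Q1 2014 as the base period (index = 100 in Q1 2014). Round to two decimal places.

Paasche price index uses current-period quantities as weights.
ΣP(Q2 2014)·Q(Q2 2014) = 665×10 + 5×113 + 3×40 = 6650 + 565 + 120 = 7335
ΣP(Q1 2014)·Q(Q2 2014) = 811×10 + 5×113 + 3×40 = 8110 + 565 + 120 = 8795
Index = 7335 / 8795 × 100 = 83.3997

83.40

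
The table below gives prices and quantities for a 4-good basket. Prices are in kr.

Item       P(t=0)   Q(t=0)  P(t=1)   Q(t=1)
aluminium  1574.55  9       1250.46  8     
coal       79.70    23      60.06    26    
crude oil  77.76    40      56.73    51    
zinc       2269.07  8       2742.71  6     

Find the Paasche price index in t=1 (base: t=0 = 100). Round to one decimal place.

95.9

Paasche price index uses current-period quantities as weights.
ΣP(t=1)·Q(t=1) = 1250.46×8 + 60.06×26 + 56.73×51 + 2742.71×6 = 10003.68 + 1561.56 + 2893.23 + 16456.26 = 30914.73
ΣP(t=0)·Q(t=1) = 1574.55×8 + 79.70×26 + 77.76×51 + 2269.07×6 = 12596.4 + 2072.2 + 3965.76 + 13614.42 = 32248.78
Index = 30914.73 / 32248.78 × 100 = 95.8633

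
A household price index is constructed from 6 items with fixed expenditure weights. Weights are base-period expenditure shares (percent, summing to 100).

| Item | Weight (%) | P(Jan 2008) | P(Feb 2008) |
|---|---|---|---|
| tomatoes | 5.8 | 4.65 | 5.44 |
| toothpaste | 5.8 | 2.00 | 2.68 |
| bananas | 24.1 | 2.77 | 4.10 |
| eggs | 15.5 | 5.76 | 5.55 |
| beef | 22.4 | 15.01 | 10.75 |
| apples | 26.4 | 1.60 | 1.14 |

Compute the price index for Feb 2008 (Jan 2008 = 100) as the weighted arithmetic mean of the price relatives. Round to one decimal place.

100.0

tomatoes: 5.8 × (5.44/4.65) = 5.8 × 1.169892 = 6.7854
toothpaste: 5.8 × (2.68/2.00) = 5.8 × 1.340000 = 7.7720
bananas: 24.1 × (4.10/2.77) = 24.1 × 1.480144 = 35.6715
eggs: 15.5 × (5.55/5.76) = 15.5 × 0.963542 = 14.9349
beef: 22.4 × (10.75/15.01) = 22.4 × 0.716189 = 16.0426
apples: 26.4 × (1.14/1.60) = 26.4 × 0.712500 = 18.8100
Index = Σ wᵢ·(p₁ᵢ/p₀ᵢ) = 6.7854 + 7.7720 + 35.6715 + 14.9349 + 16.0426 + 18.8100 = 100.0164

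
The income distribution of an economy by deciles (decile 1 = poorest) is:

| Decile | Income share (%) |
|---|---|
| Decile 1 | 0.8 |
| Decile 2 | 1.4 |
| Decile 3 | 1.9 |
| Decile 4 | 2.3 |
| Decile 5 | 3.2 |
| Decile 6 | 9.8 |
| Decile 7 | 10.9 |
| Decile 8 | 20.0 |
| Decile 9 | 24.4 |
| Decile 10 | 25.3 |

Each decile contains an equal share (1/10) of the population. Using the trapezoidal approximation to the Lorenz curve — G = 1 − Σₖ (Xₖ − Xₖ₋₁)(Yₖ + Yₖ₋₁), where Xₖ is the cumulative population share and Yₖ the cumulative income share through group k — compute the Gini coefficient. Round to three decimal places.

Cumulative income shares Yₖ: 0.0080, 0.0220, 0.0410, 0.0640, 0.0960, 0.1940, 0.3030, 0.5030, 0.7470, 1.0000
Σ (Xₖ−Xₖ₋₁)(Yₖ+Yₖ₋₁) = (1/10)(0.0080+0.0000) + (1/10)(0.0220+0.0080) + (1/10)(0.0410+0.0220) + (1/10)(0.0640+0.0410) + (1/10)(0.0960+0.0640) + (1/10)(0.1940+0.0960) + (1/10)(0.3030+0.1940) + (1/10)(0.5030+0.3030) + (1/10)(0.7470+0.5030) + (1/10)(1.0000+0.7470)
  = 0.0008 + 0.0030 + 0.0063 + 0.0105 + 0.0160 + 0.0290 + 0.0497 + 0.0806 + 0.1250 + 0.1747 = 0.4956
G = 1 − 0.4956 = 0.5044

0.504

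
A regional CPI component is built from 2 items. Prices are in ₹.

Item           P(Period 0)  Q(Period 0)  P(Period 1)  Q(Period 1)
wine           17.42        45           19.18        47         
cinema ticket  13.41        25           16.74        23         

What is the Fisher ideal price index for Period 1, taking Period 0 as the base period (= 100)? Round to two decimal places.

Laspeyres component (base-period weights):
ΣP(Period 1)Q(Period 0) = 19.18×45 + 16.74×25 = 863.1 + 418.5 = 1281.6
ΣP(Period 0)Q(Period 0) = 17.42×45 + 13.41×25 = 783.9 + 335.25 = 1119.15
L = 1281.6 / 1119.15 × 100 = 114.5155
Paasche component (current-period weights):
ΣP(Period 1)Q(Period 1) = 19.18×47 + 16.74×23 = 901.46 + 385.02 = 1286.48
ΣP(Period 0)Q(Period 1) = 17.42×47 + 13.41×23 = 818.74 + 308.43 = 1127.17
P = 1286.48 / 1127.17 × 100 = 114.1336
Fisher = √(L × P) = √(114.5155 × 114.1336) = 114.3244

114.32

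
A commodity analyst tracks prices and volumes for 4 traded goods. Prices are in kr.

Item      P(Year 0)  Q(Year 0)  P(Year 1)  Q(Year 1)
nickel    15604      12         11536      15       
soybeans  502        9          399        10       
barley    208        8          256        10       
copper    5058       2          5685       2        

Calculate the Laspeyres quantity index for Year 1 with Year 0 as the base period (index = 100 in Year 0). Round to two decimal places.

123.45

Laspeyres quantity index uses base-period prices as weights.
ΣP(Year 0)·Q(Year 1) = 15604×15 + 502×10 + 208×10 + 5058×2 = 234060 + 5020 + 2080 + 10116 = 251276
ΣP(Year 0)·Q(Year 0) = 15604×12 + 502×9 + 208×8 + 5058×2 = 187248 + 4518 + 1664 + 10116 = 203546
Index = 251276 / 203546 × 100 = 123.4492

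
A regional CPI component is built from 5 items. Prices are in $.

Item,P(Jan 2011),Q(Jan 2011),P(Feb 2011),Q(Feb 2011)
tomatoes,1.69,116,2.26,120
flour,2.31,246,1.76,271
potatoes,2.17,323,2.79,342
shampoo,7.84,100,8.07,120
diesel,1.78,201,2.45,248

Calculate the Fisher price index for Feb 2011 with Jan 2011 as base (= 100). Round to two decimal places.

Laspeyres component (base-period weights):
ΣP(Feb 2011)Q(Jan 2011) = 2.26×116 + 1.76×246 + 2.79×323 + 8.07×100 + 2.45×201 = 262.16 + 432.96 + 901.17 + 807 + 492.45 = 2895.74
ΣP(Jan 2011)Q(Jan 2011) = 1.69×116 + 2.31×246 + 2.17×323 + 7.84×100 + 1.78×201 = 196.04 + 568.26 + 700.91 + 784 + 357.78 = 2606.99
L = 2895.74 / 2606.99 × 100 = 111.0760
Paasche component (current-period weights):
ΣP(Feb 2011)Q(Feb 2011) = 2.26×120 + 1.76×271 + 2.79×342 + 8.07×120 + 2.45×248 = 271.2 + 476.96 + 954.18 + 968.4 + 607.6 = 3278.34
ΣP(Jan 2011)Q(Feb 2011) = 1.69×120 + 2.31×271 + 2.17×342 + 7.84×120 + 1.78×248 = 202.8 + 626.01 + 742.14 + 940.8 + 441.44 = 2953.19
P = 3278.34 / 2953.19 × 100 = 111.0101
Fisher = √(L × P) = √(111.0760 × 111.0101) = 111.0431

111.04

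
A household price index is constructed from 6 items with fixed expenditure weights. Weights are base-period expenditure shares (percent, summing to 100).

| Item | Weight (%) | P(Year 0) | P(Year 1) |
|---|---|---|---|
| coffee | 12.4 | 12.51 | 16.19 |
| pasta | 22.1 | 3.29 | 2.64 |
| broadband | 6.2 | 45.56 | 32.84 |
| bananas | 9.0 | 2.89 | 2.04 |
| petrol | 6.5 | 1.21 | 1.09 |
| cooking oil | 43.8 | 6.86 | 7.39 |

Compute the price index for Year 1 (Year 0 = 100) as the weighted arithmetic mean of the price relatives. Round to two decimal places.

97.64

coffee: 12.4 × (16.19/12.51) = 12.4 × 1.294165 = 16.0476
pasta: 22.1 × (2.64/3.29) = 22.1 × 0.802432 = 17.7337
broadband: 6.2 × (32.84/45.56) = 6.2 × 0.720808 = 4.4690
bananas: 9.0 × (2.04/2.89) = 9.0 × 0.705882 = 6.3529
petrol: 6.5 × (1.09/1.21) = 6.5 × 0.900826 = 5.8554
cooking oil: 43.8 × (7.39/6.86) = 43.8 × 1.077259 = 47.1840
Index = Σ wᵢ·(p₁ᵢ/p₀ᵢ) = 16.0476 + 17.7337 + 4.4690 + 6.3529 + 5.8554 + 47.1840 = 97.6427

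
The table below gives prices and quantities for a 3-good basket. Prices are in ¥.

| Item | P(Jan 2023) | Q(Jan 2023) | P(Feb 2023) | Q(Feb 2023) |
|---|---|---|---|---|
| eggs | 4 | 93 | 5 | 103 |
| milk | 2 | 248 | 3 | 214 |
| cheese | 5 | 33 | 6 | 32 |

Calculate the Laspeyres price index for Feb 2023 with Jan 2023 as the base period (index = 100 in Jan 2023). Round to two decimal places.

136.21

Laspeyres price index uses base-period quantities as weights.
ΣP(Feb 2023)·Q(Jan 2023) = 5×93 + 3×248 + 6×33 = 465 + 744 + 198 = 1407
ΣP(Jan 2023)·Q(Jan 2023) = 4×93 + 2×248 + 5×33 = 372 + 496 + 165 = 1033
Index = 1407 / 1033 × 100 = 136.2052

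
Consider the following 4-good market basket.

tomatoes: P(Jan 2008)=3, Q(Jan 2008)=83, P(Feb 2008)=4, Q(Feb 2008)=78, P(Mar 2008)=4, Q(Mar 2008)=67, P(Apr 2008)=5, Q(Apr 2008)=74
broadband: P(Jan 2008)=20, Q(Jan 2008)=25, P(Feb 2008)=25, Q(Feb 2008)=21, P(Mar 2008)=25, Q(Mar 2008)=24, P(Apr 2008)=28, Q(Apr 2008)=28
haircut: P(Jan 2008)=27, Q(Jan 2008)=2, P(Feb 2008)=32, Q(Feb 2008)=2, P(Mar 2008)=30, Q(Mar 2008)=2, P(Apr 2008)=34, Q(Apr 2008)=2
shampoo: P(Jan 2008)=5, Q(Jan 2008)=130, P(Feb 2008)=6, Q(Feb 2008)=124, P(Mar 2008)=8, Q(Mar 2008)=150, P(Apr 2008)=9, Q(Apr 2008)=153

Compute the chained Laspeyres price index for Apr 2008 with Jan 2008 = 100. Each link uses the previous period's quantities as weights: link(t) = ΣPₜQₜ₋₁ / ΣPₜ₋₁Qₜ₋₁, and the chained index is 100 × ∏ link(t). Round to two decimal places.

Link Jan 2008→Feb 2008:
ΣP(Feb 2008)Q(Jan 2008) = 4×83 + 25×25 + 32×2 + 6×130 = 332 + 625 + 64 + 780 = 1801
ΣP(Jan 2008)Q(Jan 2008) = 3×83 + 20×25 + 27×2 + 5×130 = 249 + 500 + 54 + 650 = 1453
link = 1801/1453 = 1.239504
Link Feb 2008→Mar 2008:
ΣP(Mar 2008)Q(Feb 2008) = 4×78 + 25×21 + 30×2 + 8×124 = 312 + 525 + 60 + 992 = 1889
ΣP(Feb 2008)Q(Feb 2008) = 4×78 + 25×21 + 32×2 + 6×124 = 312 + 525 + 64 + 744 = 1645
link = 1889/1645 = 1.148328
Link Mar 2008→Apr 2008:
ΣP(Apr 2008)Q(Mar 2008) = 5×67 + 28×24 + 34×2 + 9×150 = 335 + 672 + 68 + 1350 = 2425
ΣP(Mar 2008)Q(Mar 2008) = 4×67 + 25×24 + 30×2 + 8×150 = 268 + 600 + 60 + 1200 = 2128
link = 2425/2128 = 1.139568
Chained index = 100 × 1.239504 × 1.148328 × 1.139568 = 162.2013

162.20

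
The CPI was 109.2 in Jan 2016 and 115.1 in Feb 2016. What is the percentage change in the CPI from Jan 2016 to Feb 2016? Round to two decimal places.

Change = (115.1 − 109.2) / 109.2 × 100
       = 5.9 / 109.2 × 100 = 5.4029%

5.40%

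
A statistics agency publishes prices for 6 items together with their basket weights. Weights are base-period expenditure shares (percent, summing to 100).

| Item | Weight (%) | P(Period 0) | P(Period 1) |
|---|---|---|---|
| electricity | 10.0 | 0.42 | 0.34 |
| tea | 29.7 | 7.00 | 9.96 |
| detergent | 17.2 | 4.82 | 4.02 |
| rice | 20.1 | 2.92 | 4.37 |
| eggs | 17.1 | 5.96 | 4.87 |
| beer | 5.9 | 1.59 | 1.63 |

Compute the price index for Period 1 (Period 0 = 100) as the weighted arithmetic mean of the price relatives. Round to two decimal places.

114.80

electricity: 10.0 × (0.34/0.42) = 10.0 × 0.809524 = 8.0952
tea: 29.7 × (9.96/7.00) = 29.7 × 1.422857 = 42.2589
detergent: 17.2 × (4.02/4.82) = 17.2 × 0.834025 = 14.3452
rice: 20.1 × (4.37/2.92) = 20.1 × 1.496575 = 30.0812
eggs: 17.1 × (4.87/5.96) = 17.1 × 0.817114 = 13.9727
beer: 5.9 × (1.63/1.59) = 5.9 × 1.025157 = 6.0484
Index = Σ wᵢ·(p₁ᵢ/p₀ᵢ) = 8.0952 + 42.2589 + 14.3452 + 30.0812 + 13.9727 + 6.0484 = 114.8016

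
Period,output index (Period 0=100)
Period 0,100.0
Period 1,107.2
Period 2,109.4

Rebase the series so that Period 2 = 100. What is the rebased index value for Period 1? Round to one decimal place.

Rebased(Period 1) = 107.2 / 109.4 × 100 = 97.9890

98.0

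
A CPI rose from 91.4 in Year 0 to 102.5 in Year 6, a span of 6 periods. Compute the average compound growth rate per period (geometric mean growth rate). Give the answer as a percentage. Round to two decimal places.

1.93%

Growth factor = (102.5/91.4)^(1/6) = (1.121444)^(1/6) = 1.019287
Growth rate = 1.019287 − 1 = 0.019287 = 1.9287%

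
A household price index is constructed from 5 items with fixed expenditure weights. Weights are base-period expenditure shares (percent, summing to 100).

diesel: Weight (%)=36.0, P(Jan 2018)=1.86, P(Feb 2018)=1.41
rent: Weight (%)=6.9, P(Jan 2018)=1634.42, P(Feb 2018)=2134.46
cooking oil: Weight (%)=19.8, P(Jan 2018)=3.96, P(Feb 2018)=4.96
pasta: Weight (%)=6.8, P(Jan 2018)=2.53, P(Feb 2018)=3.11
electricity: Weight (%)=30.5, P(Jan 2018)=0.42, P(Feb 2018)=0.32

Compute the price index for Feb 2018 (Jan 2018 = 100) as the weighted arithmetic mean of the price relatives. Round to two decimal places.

diesel: 36.0 × (1.41/1.86) = 36.0 × 0.758065 = 27.2903
rent: 6.9 × (2134.46/1634.42) = 6.9 × 1.305943 = 9.0110
cooking oil: 19.8 × (4.96/3.96) = 19.8 × 1.252525 = 24.8000
pasta: 6.8 × (3.11/2.53) = 6.8 × 1.229249 = 8.3589
electricity: 30.5 × (0.32/0.42) = 30.5 × 0.761905 = 23.2381
Index = Σ wᵢ·(p₁ᵢ/p₀ᵢ) = 27.2903 + 9.0110 + 24.8000 + 8.3589 + 23.2381 = 92.6983

92.70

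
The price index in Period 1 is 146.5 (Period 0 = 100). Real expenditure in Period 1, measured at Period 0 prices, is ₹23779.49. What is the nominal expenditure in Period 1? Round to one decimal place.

34837.0

Nominal = Real × (Index/100) = 23779.49 × (146.5/100)
        = 23779.49 × 1.465 = 34836.9529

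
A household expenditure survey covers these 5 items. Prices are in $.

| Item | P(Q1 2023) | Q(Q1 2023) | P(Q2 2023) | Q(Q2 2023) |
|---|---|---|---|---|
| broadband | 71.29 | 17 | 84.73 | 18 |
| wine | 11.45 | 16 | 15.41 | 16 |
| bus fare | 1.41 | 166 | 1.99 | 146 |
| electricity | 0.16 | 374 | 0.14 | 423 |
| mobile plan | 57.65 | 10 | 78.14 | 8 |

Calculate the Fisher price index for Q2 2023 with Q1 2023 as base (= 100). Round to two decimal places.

125.31

Laspeyres component (base-period weights):
ΣP(Q2 2023)Q(Q1 2023) = 84.73×17 + 15.41×16 + 1.99×166 + 0.14×374 + 78.14×10 = 1440.41 + 246.56 + 330.34 + 52.36 + 781.4 = 2851.07
ΣP(Q1 2023)Q(Q1 2023) = 71.29×17 + 11.45×16 + 1.41×166 + 0.16×374 + 57.65×10 = 1211.93 + 183.2 + 234.06 + 59.84 + 576.5 = 2265.53
L = 2851.07 / 2265.53 × 100 = 125.8456
Paasche component (current-period weights):
ΣP(Q2 2023)Q(Q2 2023) = 84.73×18 + 15.41×16 + 1.99×146 + 0.14×423 + 78.14×8 = 1525.14 + 246.56 + 290.54 + 59.22 + 625.12 = 2746.58
ΣP(Q1 2023)Q(Q2 2023) = 71.29×18 + 11.45×16 + 1.41×146 + 0.16×423 + 57.65×8 = 1283.22 + 183.2 + 205.86 + 67.68 + 461.2 = 2201.16
P = 2746.58 / 2201.16 × 100 = 124.7788
Fisher = √(L × P) = √(125.8456 × 124.7788) = 125.3110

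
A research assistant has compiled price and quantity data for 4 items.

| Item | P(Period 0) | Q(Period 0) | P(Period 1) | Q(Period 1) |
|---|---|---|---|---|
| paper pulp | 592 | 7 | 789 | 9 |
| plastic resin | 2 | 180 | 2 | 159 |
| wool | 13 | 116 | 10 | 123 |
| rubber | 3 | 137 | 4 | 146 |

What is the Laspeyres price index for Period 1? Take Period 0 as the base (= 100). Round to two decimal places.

Laspeyres price index uses base-period quantities as weights.
ΣP(Period 1)·Q(Period 0) = 789×7 + 2×180 + 10×116 + 4×137 = 5523 + 360 + 1160 + 548 = 7591
ΣP(Period 0)·Q(Period 0) = 592×7 + 2×180 + 13×116 + 3×137 = 4144 + 360 + 1508 + 411 = 6423
Index = 7591 / 6423 × 100 = 118.1846

118.18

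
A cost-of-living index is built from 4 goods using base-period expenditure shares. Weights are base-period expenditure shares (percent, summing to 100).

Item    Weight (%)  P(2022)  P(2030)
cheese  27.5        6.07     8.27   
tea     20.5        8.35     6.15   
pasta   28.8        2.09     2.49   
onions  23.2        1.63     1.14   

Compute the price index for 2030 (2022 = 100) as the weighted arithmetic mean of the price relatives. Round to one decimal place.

103.1

cheese: 27.5 × (8.27/6.07) = 27.5 × 1.362438 = 37.4671
tea: 20.5 × (6.15/8.35) = 20.5 × 0.736527 = 15.0988
pasta: 28.8 × (2.49/2.09) = 28.8 × 1.191388 = 34.3120
onions: 23.2 × (1.14/1.63) = 23.2 × 0.699387 = 16.2258
Index = Σ wᵢ·(p₁ᵢ/p₀ᵢ) = 37.4671 + 15.0988 + 34.3120 + 16.2258 = 103.1036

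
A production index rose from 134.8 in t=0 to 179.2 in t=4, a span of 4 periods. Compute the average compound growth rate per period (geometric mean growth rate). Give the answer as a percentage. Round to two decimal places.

7.38%

Growth factor = (179.2/134.8)^(1/4) = (1.329377)^(1/4) = 1.073772
Growth rate = 1.073772 − 1 = 0.073772 = 7.3772%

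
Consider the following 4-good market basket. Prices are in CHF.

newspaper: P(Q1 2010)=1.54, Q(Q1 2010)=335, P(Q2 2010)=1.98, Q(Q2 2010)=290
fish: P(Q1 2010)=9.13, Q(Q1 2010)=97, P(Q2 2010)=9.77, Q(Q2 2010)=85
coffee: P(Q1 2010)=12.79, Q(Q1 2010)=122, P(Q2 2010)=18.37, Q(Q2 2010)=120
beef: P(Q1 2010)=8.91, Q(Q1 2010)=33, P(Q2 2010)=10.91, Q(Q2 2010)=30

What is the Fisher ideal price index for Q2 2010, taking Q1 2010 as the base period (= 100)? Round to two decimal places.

Laspeyres component (base-period weights):
ΣP(Q2 2010)Q(Q1 2010) = 1.98×335 + 9.77×97 + 18.37×122 + 10.91×33 = 663.3 + 947.69 + 2241.14 + 360.03 = 4212.16
ΣP(Q1 2010)Q(Q1 2010) = 1.54×335 + 9.13×97 + 12.79×122 + 8.91×33 = 515.9 + 885.61 + 1560.38 + 294.03 = 3255.92
L = 4212.16 / 3255.92 × 100 = 129.3693
Paasche component (current-period weights):
ΣP(Q2 2010)Q(Q2 2010) = 1.98×290 + 9.77×85 + 18.37×120 + 10.91×30 = 574.2 + 830.45 + 2204.4 + 327.3 = 3936.35
ΣP(Q1 2010)Q(Q2 2010) = 1.54×290 + 9.13×85 + 12.79×120 + 8.91×30 = 446.6 + 776.05 + 1534.8 + 267.3 = 3024.75
P = 3936.35 / 3024.75 × 100 = 130.1380
Fisher = √(L × P) = √(129.3693 × 130.1380) = 129.7531

129.75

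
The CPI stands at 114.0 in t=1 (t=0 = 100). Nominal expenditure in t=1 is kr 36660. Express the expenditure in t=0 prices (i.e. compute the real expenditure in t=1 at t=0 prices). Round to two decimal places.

32157.89

Real = Nominal ÷ (Index/100) = 36660 ÷ (114.0/100)
     = 36660 ÷ 1.140 = 32157.8947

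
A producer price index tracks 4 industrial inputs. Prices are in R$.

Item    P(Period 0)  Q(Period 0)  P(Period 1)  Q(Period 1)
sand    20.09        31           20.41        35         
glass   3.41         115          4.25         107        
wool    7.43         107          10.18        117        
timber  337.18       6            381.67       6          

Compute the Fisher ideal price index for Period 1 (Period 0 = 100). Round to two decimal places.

117.42

Laspeyres component (base-period weights):
ΣP(Period 1)Q(Period 0) = 20.41×31 + 4.25×115 + 10.18×107 + 381.67×6 = 632.71 + 488.75 + 1089.26 + 2290.02 = 4500.74
ΣP(Period 0)Q(Period 0) = 20.09×31 + 3.41×115 + 7.43×107 + 337.18×6 = 622.79 + 392.15 + 795.01 + 2023.08 = 3833.03
L = 4500.74 / 3833.03 × 100 = 117.4199
Paasche component (current-period weights):
ΣP(Period 1)Q(Period 1) = 20.41×35 + 4.25×107 + 10.18×117 + 381.67×6 = 714.35 + 454.75 + 1191.06 + 2290.02 = 4650.18
ΣP(Period 0)Q(Period 1) = 20.09×35 + 3.41×107 + 7.43×117 + 337.18×6 = 703.15 + 364.87 + 869.31 + 2023.08 = 3960.41
P = 4650.18 / 3960.41 × 100 = 117.4166
Fisher = √(L × P) = √(117.4199 × 117.4166) = 117.4183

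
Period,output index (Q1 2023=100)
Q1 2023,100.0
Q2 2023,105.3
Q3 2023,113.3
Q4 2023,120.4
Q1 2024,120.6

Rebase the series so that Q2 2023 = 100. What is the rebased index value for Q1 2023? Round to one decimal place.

95.0

Rebased(Q1 2023) = 100.0 / 105.3 × 100 = 94.9668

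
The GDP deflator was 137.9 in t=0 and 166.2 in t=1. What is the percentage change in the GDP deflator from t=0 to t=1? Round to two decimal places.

20.52%

Change = (166.2 − 137.9) / 137.9 × 100
       = 28.3 / 137.9 × 100 = 20.5221%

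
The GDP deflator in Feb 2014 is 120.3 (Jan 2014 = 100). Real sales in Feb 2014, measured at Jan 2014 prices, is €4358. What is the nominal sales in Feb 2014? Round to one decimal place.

Nominal = Real × (Index/100) = 4358 × (120.3/100)
        = 4358 × 1.203 = 5242.6740

5242.7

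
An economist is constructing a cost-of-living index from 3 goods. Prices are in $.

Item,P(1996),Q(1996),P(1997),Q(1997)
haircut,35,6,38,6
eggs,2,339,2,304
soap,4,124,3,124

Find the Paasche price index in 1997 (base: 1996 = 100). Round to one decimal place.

Paasche price index uses current-period quantities as weights.
ΣP(1997)·Q(1997) = 38×6 + 2×304 + 3×124 = 228 + 608 + 372 = 1208
ΣP(1996)·Q(1997) = 35×6 + 2×304 + 4×124 = 210 + 608 + 496 = 1314
Index = 1208 / 1314 × 100 = 91.9330

91.9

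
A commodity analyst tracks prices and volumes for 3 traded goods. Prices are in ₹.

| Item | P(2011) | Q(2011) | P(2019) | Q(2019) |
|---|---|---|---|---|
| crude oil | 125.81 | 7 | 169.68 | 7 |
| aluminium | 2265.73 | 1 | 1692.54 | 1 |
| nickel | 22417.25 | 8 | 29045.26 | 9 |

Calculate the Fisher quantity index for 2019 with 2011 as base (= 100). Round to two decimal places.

112.32

Laspeyres component (base-period weights):
ΣP(2011)Q(2019) = 125.81×7 + 2265.73×1 + 22417.25×9 = 880.67 + 2265.73 + 201755.25 = 204901.65
ΣP(2011)Q(2011) = 125.81×7 + 2265.73×1 + 22417.25×8 = 880.67 + 2265.73 + 179338 = 182484.4
L = 204901.65 / 182484.4 × 100 = 112.2845
Paasche component (current-period weights):
ΣP(2019)Q(2019) = 169.68×7 + 1692.54×1 + 29045.26×9 = 1187.76 + 1692.54 + 261407.34 = 264287.64
ΣP(2019)Q(2011) = 169.68×7 + 1692.54×1 + 29045.26×8 = 1187.76 + 1692.54 + 232362.08 = 235242.38
P = 264287.64 / 235242.38 × 100 = 112.3470
Fisher = √(L × P) = √(112.2845 × 112.3470) = 112.3157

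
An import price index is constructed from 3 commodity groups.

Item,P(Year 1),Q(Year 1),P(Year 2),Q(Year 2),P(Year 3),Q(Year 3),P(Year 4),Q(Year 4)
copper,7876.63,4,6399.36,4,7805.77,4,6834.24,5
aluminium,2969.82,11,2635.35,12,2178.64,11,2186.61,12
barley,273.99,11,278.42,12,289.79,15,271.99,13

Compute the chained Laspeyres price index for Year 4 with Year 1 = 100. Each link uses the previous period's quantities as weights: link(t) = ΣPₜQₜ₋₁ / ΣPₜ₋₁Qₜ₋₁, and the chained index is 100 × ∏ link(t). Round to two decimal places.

Link Year 1→Year 2:
ΣP(Year 2)Q(Year 1) = 6399.36×4 + 2635.35×11 + 278.42×11 = 25597.44 + 28988.85 + 3062.62 = 57648.91
ΣP(Year 1)Q(Year 1) = 7876.63×4 + 2969.82×11 + 273.99×11 = 31506.52 + 32668.02 + 3013.89 = 67188.43
link = 57648.91/67188.43 = 0.858018
Link Year 2→Year 3:
ΣP(Year 3)Q(Year 2) = 7805.77×4 + 2178.64×12 + 289.79×12 = 31223.08 + 26143.68 + 3477.48 = 60844.24
ΣP(Year 2)Q(Year 2) = 6399.36×4 + 2635.35×12 + 278.42×12 = 25597.44 + 31624.2 + 3341.04 = 60562.68
link = 60844.24/60562.68 = 1.004649
Link Year 3→Year 4:
ΣP(Year 4)Q(Year 3) = 6834.24×4 + 2186.61×11 + 271.99×15 = 27336.96 + 24052.71 + 4079.85 = 55469.52
ΣP(Year 3)Q(Year 3) = 7805.77×4 + 2178.64×11 + 289.79×15 = 31223.08 + 23965.04 + 4346.85 = 59534.97
link = 55469.52/59534.97 = 0.931713
Chained index = 100 × 0.858018 × 1.004649 × 0.931713 = 80.3144

80.31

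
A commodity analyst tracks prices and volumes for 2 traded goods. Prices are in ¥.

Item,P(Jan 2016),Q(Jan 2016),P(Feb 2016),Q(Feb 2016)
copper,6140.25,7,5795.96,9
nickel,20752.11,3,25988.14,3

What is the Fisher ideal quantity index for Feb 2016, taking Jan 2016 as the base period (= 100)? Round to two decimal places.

110.72

Laspeyres component (base-period weights):
ΣP(Jan 2016)Q(Feb 2016) = 6140.25×9 + 20752.11×3 = 55262.25 + 62256.33 = 117518.58
ΣP(Jan 2016)Q(Jan 2016) = 6140.25×7 + 20752.11×3 = 42981.75 + 62256.33 = 105238.08
L = 117518.58 / 105238.08 × 100 = 111.6693
Paasche component (current-period weights):
ΣP(Feb 2016)Q(Feb 2016) = 5795.96×9 + 25988.14×3 = 52163.64 + 77964.42 = 130128.06
ΣP(Feb 2016)Q(Jan 2016) = 5795.96×7 + 25988.14×3 = 40571.72 + 77964.42 = 118536.14
P = 130128.06 / 118536.14 × 100 = 109.7792
Fisher = √(L × P) = √(111.6693 × 109.7792) = 110.7202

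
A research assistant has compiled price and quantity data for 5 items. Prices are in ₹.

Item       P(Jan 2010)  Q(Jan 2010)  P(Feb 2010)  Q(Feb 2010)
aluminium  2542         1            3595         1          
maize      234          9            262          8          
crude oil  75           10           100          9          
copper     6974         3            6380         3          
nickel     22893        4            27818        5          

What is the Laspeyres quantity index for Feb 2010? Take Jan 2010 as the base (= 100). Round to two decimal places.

Laspeyres quantity index uses base-period prices as weights.
ΣP(Jan 2010)·Q(Feb 2010) = 2542×1 + 234×8 + 75×9 + 6974×3 + 22893×5 = 2542 + 1872 + 675 + 20922 + 114465 = 140476
ΣP(Jan 2010)·Q(Jan 2010) = 2542×1 + 234×9 + 75×10 + 6974×3 + 22893×4 = 2542 + 2106 + 750 + 20922 + 91572 = 117892
Index = 140476 / 117892 × 100 = 119.1565

119.16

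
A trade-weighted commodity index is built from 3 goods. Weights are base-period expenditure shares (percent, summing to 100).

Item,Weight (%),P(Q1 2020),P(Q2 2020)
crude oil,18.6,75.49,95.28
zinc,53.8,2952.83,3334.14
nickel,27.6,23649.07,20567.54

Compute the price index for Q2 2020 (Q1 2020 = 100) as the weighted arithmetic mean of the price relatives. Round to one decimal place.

crude oil: 18.6 × (95.28/75.49) = 18.6 × 1.262154 = 23.4761
zinc: 53.8 × (3334.14/2952.83) = 53.8 × 1.129134 = 60.7474
nickel: 27.6 × (20567.54/23649.07) = 27.6 × 0.869698 = 24.0037
Index = Σ wᵢ·(p₁ᵢ/p₀ᵢ) = 23.4761 + 60.7474 + 24.0037 = 108.2271

108.2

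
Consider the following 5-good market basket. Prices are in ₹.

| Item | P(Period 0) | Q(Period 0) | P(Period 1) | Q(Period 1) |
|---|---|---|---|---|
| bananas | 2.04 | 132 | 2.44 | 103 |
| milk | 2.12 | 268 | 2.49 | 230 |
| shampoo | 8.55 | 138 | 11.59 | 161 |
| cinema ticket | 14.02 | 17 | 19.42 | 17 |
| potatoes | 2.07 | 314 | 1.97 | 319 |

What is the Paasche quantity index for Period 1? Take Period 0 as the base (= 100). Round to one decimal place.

Paasche quantity index uses current-period prices as weights.
ΣP(Period 1)·Q(Period 1) = 2.44×103 + 2.49×230 + 11.59×161 + 19.42×17 + 1.97×319 = 251.32 + 572.7 + 1865.99 + 330.14 + 628.43 = 3648.58
ΣP(Period 1)·Q(Period 0) = 2.44×132 + 2.49×268 + 11.59×138 + 19.42×17 + 1.97×314 = 322.08 + 667.32 + 1599.42 + 330.14 + 618.58 = 3537.54
Index = 3648.58 / 3537.54 × 100 = 103.1389

103.1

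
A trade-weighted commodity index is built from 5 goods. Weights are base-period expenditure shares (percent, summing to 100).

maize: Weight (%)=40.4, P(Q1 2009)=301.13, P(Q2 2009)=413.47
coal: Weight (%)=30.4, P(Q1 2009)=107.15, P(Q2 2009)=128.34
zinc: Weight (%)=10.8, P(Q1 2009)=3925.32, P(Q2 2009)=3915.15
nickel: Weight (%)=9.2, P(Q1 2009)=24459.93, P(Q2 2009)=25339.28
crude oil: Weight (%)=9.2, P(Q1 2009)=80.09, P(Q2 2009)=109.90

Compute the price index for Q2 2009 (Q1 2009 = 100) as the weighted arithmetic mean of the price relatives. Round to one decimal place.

124.8

maize: 40.4 × (413.47/301.13) = 40.4 × 1.373061 = 55.4717
coal: 30.4 × (128.34/107.15) = 30.4 × 1.197760 = 36.4119
zinc: 10.8 × (3915.15/3925.32) = 10.8 × 0.997409 = 10.7720
nickel: 9.2 × (25339.28/24459.93) = 9.2 × 1.035951 = 9.5307
crude oil: 9.2 × (109.90/80.09) = 9.2 × 1.372206 = 12.6243
Index = Σ wᵢ·(p₁ᵢ/p₀ᵢ) = 55.4717 + 36.4119 + 10.7720 + 9.5307 + 12.6243 = 124.8107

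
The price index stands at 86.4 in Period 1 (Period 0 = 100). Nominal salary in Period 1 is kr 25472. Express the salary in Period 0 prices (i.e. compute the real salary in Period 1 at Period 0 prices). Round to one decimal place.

Real = Nominal ÷ (Index/100) = 25472 ÷ (86.4/100)
     = 25472 ÷ 0.864 = 29481.4815

29481.5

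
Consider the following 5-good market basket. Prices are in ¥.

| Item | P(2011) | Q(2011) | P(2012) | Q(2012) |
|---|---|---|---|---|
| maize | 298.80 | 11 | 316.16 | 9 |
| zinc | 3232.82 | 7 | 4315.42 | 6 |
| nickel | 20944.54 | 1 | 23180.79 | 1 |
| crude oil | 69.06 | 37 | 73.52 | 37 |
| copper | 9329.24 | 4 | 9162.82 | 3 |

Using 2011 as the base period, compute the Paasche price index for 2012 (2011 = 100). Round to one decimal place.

111.6

Paasche price index uses current-period quantities as weights.
ΣP(2012)·Q(2012) = 316.16×9 + 4315.42×6 + 23180.79×1 + 73.52×37 + 9162.82×3 = 2845.44 + 25892.52 + 23180.79 + 2720.24 + 27488.46 = 82127.45
ΣP(2011)·Q(2012) = 298.80×9 + 3232.82×6 + 20944.54×1 + 69.06×37 + 9329.24×3 = 2689.2 + 19396.92 + 20944.54 + 2555.22 + 27987.72 = 73573.6
Index = 82127.45 / 73573.6 × 100 = 111.6262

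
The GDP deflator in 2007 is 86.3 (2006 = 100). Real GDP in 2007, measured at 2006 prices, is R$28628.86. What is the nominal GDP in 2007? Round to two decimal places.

24706.71

Nominal = Real × (Index/100) = 28628.86 × (86.3/100)
        = 28628.86 × 0.863 = 24706.7062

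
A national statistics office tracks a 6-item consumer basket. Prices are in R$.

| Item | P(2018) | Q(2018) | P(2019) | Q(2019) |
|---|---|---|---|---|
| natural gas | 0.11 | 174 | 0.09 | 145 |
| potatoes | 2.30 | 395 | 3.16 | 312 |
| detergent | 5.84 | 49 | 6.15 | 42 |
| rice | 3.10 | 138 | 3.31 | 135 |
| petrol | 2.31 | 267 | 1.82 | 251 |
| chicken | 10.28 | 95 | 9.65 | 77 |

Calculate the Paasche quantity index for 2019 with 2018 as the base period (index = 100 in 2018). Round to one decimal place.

84.8

Paasche quantity index uses current-period prices as weights.
ΣP(2019)·Q(2019) = 0.09×145 + 3.16×312 + 6.15×42 + 3.31×135 + 1.82×251 + 9.65×77 = 13.05 + 985.92 + 258.3 + 446.85 + 456.82 + 743.05 = 2903.99
ΣP(2019)·Q(2018) = 0.09×174 + 3.16×395 + 6.15×49 + 3.31×138 + 1.82×267 + 9.65×95 = 15.66 + 1248.2 + 301.35 + 456.78 + 485.94 + 916.75 = 3424.68
Index = 2903.99 / 3424.68 × 100 = 84.7960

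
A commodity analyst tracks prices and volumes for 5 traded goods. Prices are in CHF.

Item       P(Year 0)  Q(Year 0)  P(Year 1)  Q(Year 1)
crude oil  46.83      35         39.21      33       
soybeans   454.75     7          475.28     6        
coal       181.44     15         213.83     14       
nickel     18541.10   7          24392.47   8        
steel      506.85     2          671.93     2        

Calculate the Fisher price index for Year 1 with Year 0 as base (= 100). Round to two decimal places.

130.25

Laspeyres component (base-period weights):
ΣP(Year 1)Q(Year 0) = 39.21×35 + 475.28×7 + 213.83×15 + 24392.47×7 + 671.93×2 = 1372.35 + 3326.96 + 3207.45 + 170747.29 + 1343.86 = 179997.91
ΣP(Year 0)Q(Year 0) = 46.83×35 + 454.75×7 + 181.44×15 + 18541.10×7 + 506.85×2 = 1639.05 + 3183.25 + 2721.6 + 129787.7 + 1013.7 = 138345.3
L = 179997.91 / 138345.3 × 100 = 130.1077
Paasche component (current-period weights):
ΣP(Year 1)Q(Year 1) = 39.21×33 + 475.28×6 + 213.83×14 + 24392.47×8 + 671.93×2 = 1293.93 + 2851.68 + 2993.62 + 195139.76 + 1343.86 = 203622.85
ΣP(Year 0)Q(Year 1) = 46.83×33 + 454.75×6 + 181.44×14 + 18541.10×8 + 506.85×2 = 1545.39 + 2728.5 + 2540.16 + 148328.8 + 1013.7 = 156156.55
P = 203622.85 / 156156.55 × 100 = 130.3966
Fisher = √(L × P) = √(130.1077 × 130.3966) = 130.2521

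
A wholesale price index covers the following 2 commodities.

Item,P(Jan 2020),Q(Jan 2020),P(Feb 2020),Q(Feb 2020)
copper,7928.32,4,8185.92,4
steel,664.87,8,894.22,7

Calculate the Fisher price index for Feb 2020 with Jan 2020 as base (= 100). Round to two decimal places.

Laspeyres component (base-period weights):
ΣP(Feb 2020)Q(Jan 2020) = 8185.92×4 + 894.22×8 = 32743.68 + 7153.76 = 39897.44
ΣP(Jan 2020)Q(Jan 2020) = 7928.32×4 + 664.87×8 = 31713.28 + 5318.96 = 37032.24
L = 39897.44 / 37032.24 × 100 = 107.7370
Paasche component (current-period weights):
ΣP(Feb 2020)Q(Feb 2020) = 8185.92×4 + 894.22×7 = 32743.68 + 6259.54 = 39003.22
ΣP(Jan 2020)Q(Feb 2020) = 7928.32×4 + 664.87×7 = 31713.28 + 4654.09 = 36367.37
P = 39003.22 / 36367.37 × 100 = 107.2478
Fisher = √(L × P) = √(107.7370 × 107.2478) = 107.4922

107.49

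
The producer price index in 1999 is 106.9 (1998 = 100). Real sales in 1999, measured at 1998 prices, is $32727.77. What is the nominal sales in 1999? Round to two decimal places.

34985.99

Nominal = Real × (Index/100) = 32727.77 × (106.9/100)
        = 32727.77 × 1.069 = 34985.9861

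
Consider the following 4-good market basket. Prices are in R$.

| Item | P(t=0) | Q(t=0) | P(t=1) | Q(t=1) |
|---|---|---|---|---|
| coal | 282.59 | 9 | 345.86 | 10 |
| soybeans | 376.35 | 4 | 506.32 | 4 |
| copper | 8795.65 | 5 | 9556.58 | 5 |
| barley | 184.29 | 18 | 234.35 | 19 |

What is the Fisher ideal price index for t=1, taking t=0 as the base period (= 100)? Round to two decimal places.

Laspeyres component (base-period weights):
ΣP(t=1)Q(t=0) = 345.86×9 + 506.32×4 + 9556.58×5 + 234.35×18 = 3112.74 + 2025.28 + 47782.9 + 4218.3 = 57139.22
ΣP(t=0)Q(t=0) = 282.59×9 + 376.35×4 + 8795.65×5 + 184.29×18 = 2543.31 + 1505.4 + 43978.25 + 3317.22 = 51344.18
L = 57139.22 / 51344.18 × 100 = 111.2867
Paasche component (current-period weights):
ΣP(t=1)Q(t=1) = 345.86×10 + 506.32×4 + 9556.58×5 + 234.35×19 = 3458.6 + 2025.28 + 47782.9 + 4452.65 = 57719.43
ΣP(t=0)Q(t=1) = 282.59×10 + 376.35×4 + 8795.65×5 + 184.29×19 = 2825.9 + 1505.4 + 43978.25 + 3501.51 = 51811.06
P = 57719.43 / 51811.06 × 100 = 111.4037
Fisher = √(L × P) = √(111.2867 × 111.4037) = 111.3452

111.35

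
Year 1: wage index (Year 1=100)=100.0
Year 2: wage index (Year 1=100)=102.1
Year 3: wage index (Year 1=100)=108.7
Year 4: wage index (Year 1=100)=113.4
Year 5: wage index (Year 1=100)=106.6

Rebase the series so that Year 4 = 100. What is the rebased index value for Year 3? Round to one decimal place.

Rebased(Year 3) = 108.7 / 113.4 × 100 = 95.8554

95.9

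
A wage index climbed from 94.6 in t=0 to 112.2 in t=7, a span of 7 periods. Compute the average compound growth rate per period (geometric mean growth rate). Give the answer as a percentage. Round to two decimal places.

2.47%

Growth factor = (112.2/94.6)^(1/7) = (1.186047)^(1/7) = 1.024675
Growth rate = 1.024675 − 1 = 0.024675 = 2.4675%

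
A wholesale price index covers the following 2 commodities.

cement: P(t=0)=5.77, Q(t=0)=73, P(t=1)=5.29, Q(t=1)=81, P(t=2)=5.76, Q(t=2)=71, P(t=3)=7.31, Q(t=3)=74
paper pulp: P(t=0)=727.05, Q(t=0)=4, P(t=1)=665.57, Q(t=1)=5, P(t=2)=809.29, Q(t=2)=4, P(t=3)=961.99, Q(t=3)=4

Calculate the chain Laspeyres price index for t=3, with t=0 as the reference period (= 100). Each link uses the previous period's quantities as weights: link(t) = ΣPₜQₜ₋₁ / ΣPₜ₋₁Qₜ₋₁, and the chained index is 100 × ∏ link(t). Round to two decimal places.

Link t=0→t=1:
ΣP(t=1)Q(t=0) = 5.29×73 + 665.57×4 = 386.17 + 2662.28 = 3048.45
ΣP(t=0)Q(t=0) = 5.77×73 + 727.05×4 = 421.21 + 2908.2 = 3329.41
link = 3048.45/3329.41 = 0.915613
Link t=1→t=2:
ΣP(t=2)Q(t=1) = 5.76×81 + 809.29×5 = 466.56 + 4046.45 = 4513.01
ΣP(t=1)Q(t=1) = 5.29×81 + 665.57×5 = 428.49 + 3327.85 = 3756.34
link = 4513.01/3756.34 = 1.201438
Link t=2→t=3:
ΣP(t=3)Q(t=2) = 7.31×71 + 961.99×4 = 519.01 + 3847.96 = 4366.97
ΣP(t=2)Q(t=2) = 5.76×71 + 809.29×4 = 408.96 + 3237.16 = 3646.12
link = 4366.97/3646.12 = 1.197703
Chained index = 100 × 0.915613 × 1.201438 × 1.197703 = 131.7536

131.75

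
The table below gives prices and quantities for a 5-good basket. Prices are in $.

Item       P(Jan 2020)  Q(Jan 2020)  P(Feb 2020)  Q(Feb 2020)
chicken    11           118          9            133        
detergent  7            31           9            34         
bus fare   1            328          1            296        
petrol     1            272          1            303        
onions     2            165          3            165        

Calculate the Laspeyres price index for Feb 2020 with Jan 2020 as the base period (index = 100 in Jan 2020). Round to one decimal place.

Laspeyres price index uses base-period quantities as weights.
ΣP(Feb 2020)·Q(Jan 2020) = 9×118 + 9×31 + 1×328 + 1×272 + 3×165 = 1062 + 279 + 328 + 272 + 495 = 2436
ΣP(Jan 2020)·Q(Jan 2020) = 11×118 + 7×31 + 1×328 + 1×272 + 2×165 = 1298 + 217 + 328 + 272 + 330 = 2445
Index = 2436 / 2445 × 100 = 99.6319

99.6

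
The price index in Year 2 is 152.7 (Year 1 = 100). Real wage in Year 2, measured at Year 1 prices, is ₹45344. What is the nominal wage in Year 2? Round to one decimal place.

Nominal = Real × (Index/100) = 45344 × (152.7/100)
        = 45344 × 1.527 = 69240.2880

69240.3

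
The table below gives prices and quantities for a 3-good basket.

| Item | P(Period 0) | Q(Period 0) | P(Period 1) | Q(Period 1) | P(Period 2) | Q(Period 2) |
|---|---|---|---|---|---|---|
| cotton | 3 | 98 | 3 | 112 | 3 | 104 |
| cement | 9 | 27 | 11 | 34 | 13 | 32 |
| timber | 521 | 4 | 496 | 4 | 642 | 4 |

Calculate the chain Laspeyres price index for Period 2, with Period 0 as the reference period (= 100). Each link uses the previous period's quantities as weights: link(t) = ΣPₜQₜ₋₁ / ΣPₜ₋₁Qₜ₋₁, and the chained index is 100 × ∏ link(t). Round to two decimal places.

122.02

Link Period 0→Period 1:
ΣP(Period 1)Q(Period 0) = 3×98 + 11×27 + 496×4 = 294 + 297 + 1984 = 2575
ΣP(Period 0)Q(Period 0) = 3×98 + 9×27 + 521×4 = 294 + 243 + 2084 = 2621
link = 2575/2621 = 0.982449
Link Period 1→Period 2:
ΣP(Period 2)Q(Period 1) = 3×112 + 13×34 + 642×4 = 336 + 442 + 2568 = 3346
ΣP(Period 1)Q(Period 1) = 3×112 + 11×34 + 496×4 = 336 + 374 + 1984 = 2694
link = 3346/2694 = 1.242019
Chained index = 100 × 0.982449 × 1.242019 = 122.0221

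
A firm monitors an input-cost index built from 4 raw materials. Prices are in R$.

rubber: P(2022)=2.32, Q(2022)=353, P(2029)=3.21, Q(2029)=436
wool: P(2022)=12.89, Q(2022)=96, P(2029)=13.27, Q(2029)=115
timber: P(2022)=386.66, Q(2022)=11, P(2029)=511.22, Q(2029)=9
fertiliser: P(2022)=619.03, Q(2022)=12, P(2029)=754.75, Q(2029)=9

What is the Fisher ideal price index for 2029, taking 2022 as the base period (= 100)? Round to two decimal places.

124.21

Laspeyres component (base-period weights):
ΣP(2029)Q(2022) = 3.21×353 + 13.27×96 + 511.22×11 + 754.75×12 = 1133.13 + 1273.92 + 5623.42 + 9057 = 17087.47
ΣP(2022)Q(2022) = 2.32×353 + 12.89×96 + 386.66×11 + 619.03×12 = 818.96 + 1237.44 + 4253.26 + 7428.36 = 13738.02
L = 17087.47 / 13738.02 × 100 = 124.3809
Paasche component (current-period weights):
ΣP(2029)Q(2029) = 3.21×436 + 13.27×115 + 511.22×9 + 754.75×9 = 1399.56 + 1526.05 + 4600.98 + 6792.75 = 14319.34
ΣP(2022)Q(2029) = 2.32×436 + 12.89×115 + 386.66×9 + 619.03×9 = 1011.52 + 1482.35 + 3479.94 + 5571.27 = 11545.08
P = 14319.34 / 11545.08 × 100 = 124.0298
Fisher = √(L × P) = √(124.3809 × 124.0298) = 124.2052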